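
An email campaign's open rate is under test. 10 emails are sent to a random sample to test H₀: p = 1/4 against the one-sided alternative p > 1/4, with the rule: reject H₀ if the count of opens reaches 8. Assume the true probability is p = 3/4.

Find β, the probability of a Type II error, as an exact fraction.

Under the alternative p = 3/4, Y ~ Binomial(10, 3/4); β is the probability the test does not reject, P(Y < 8).
Equivalently, β = 1 − P(Y ≥ 8) = 124363/262144.

124363/262144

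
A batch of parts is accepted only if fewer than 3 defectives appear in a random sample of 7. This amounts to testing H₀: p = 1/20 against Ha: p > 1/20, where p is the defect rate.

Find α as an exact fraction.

α = P(reject H₀ | H₀ true) = P(S ≥ 3 | p = 1/20), S ~ Binomial(7, 1/20).
Computing the lower-tail complement: 1 − 255038197/256000000 = 961803/256000000.

961803/256000000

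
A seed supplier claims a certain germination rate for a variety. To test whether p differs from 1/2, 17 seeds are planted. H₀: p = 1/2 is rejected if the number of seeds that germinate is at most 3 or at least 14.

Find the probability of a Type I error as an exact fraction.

417/32768

Under H₀, X ~ Binomial(17, 1/2); α is the probability of landing in either tail, P(X ≤ 3) + P(X ≥ 14).
Each tail has probability (1 + 17 + 136 + 680)/131072; doubling gives α = 1668/131072 = 417/32768.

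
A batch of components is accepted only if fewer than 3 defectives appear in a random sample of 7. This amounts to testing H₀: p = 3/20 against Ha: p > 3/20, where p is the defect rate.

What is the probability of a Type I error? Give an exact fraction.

18883881/256000000

α = P(reject H₀ | H₀ true) = P(S ≥ 3 | p = 3/20), S ~ Binomial(7, 3/20).
Via the complement, α = 1 − Σ_{j=0}^{2} C(7,j)(3/20)^j(17/20)^{7-j} = 18883881/256000000.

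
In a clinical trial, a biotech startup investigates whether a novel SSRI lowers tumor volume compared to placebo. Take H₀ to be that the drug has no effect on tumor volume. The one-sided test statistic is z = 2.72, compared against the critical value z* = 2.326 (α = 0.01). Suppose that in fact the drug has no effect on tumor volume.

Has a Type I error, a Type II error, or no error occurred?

Type I error

Since z = 2.72 > z* = 2.326, H₀ is rejected.
H₀ is true (actually the drug has no effect on tumor volume).
Rejecting a true H₀ is a Type I error.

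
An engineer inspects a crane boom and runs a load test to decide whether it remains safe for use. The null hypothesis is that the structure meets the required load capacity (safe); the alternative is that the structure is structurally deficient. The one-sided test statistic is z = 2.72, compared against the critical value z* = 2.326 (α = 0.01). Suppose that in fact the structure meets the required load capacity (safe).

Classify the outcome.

Since z = 2.72 > z* = 2.326, H₀ is rejected.
H₀ is true (actually the structure meets the required load capacity (safe)).
Rejecting a true H₀ is a Type I error.

Type I error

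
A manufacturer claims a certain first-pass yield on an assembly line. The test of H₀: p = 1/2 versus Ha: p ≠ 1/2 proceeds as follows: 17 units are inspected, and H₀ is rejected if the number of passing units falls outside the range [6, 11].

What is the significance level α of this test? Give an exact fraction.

α = P(X ≤ 5 or X ≥ 12 | p = 1/2), X ~ Binomial(17, 1/2).
The two tails are symmetric, so α = 2·(1 + 17 + 136 + 680 + 2380 + 6188)/2^17 = 18804/131072 = 4701/32768.

4701/32768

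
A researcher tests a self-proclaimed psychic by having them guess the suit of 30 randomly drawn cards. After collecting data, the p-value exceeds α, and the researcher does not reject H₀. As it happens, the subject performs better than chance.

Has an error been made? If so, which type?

The conventional null hypothesis here is that the subject is guessing at random (p = 1/4).
H₀ was not rejected, but H₀ is actually false.
Failing to reject a false null hypothesis is a Type II error (false negative).

Type II error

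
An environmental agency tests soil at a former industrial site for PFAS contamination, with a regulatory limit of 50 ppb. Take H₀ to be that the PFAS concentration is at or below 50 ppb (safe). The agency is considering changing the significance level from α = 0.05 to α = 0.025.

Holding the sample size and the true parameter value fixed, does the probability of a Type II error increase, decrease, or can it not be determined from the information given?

It increases.

Lowering α raises the bar for rejection; under Ha, the test now fails to reject on outcomes it previously would have rejected.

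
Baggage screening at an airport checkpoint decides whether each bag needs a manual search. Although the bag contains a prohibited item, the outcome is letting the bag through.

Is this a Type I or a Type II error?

The null hypothesis here is that the bag contains no prohibited items.
'Letting the bag through' corresponds to failing to reject H₀.
H₀ was not rejected but H₀ is false — a Type II error (false negative).

Type II error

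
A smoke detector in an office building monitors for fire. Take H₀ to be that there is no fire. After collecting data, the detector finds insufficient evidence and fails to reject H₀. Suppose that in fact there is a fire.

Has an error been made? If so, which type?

Type II error

H₀ was not rejected, but H₀ is actually false.
Failing to reject a false null hypothesis is a Type II error (false negative).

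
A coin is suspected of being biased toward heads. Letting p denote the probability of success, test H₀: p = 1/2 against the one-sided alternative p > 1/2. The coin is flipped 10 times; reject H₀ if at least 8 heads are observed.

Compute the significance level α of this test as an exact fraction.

7/128

α = P(reject H₀ | H₀ true) = P(K ≥ 8 | p = 1/2), with K ~ Binomial(10, 1/2).
That's C(10,8) + C(10,9) + C(10,10) over 2^10, i.e. (45 + 10 + 1)/1024 = 56/1024 = 7/128.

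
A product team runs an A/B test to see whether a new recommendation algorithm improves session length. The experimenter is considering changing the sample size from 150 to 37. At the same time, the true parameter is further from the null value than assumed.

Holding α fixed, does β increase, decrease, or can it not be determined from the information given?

Cannot be determined from the information given.

The first change alone would make β increase; the second alone would make β decrease. Which effect dominates depends on the magnitudes, which are not given.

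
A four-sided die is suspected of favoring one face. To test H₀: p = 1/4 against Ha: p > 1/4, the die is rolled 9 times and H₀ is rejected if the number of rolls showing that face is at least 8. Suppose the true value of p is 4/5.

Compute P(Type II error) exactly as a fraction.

A Type II error is failing to reject when Ha holds: with p = 4/5, β = P(K ≤ 7).
Adding the binomial probabilities P(K=0)+…+P(K=7) at p = 4/5 gives 1101157/1953125.

1101157/1953125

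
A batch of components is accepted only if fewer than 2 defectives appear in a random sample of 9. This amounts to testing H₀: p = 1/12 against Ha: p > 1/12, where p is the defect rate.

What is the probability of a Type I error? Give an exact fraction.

218150683/1289945088

Under H₀, Y ~ Binomial(9, 1/12); the Type I error rate is P(Y ≥ 2).
Computing the lower-tail complement: 1 − 1071794405/1289945088 = 218150683/1289945088.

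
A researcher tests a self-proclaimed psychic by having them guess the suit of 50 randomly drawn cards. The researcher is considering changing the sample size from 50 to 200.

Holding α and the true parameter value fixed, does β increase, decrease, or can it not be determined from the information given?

It decreases.

A larger sample reduces the standard error, pulling the sampling distribution under Ha further from the non-rejection region.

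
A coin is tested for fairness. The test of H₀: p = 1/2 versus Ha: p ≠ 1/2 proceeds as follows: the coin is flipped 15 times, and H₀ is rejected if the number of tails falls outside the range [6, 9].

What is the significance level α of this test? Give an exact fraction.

309/1024

Under H₀, X ~ Binomial(15, 1/2); α is the probability of landing in either tail, P(X ≤ 5) + P(X ≥ 10).
Each tail has probability (1 + 15 + 105 + 455 + 1365 + 3003)/32768; doubling gives α = 9888/32768 = 309/1024.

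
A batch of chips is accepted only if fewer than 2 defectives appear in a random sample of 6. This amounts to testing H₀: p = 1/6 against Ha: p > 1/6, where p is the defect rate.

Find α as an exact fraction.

12281/46656

The significance level is the probability, assuming p = 1/6, of seeing 2 or more defectives in 6 draws.
Computing the lower-tail complement: 1 − 34375/46656 = 12281/46656.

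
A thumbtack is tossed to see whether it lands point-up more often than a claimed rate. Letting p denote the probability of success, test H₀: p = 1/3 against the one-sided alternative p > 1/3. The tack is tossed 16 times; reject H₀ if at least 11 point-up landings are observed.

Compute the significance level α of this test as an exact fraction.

α = P(reject H₀ | H₀ true) = P(X ≥ 11 | p = 1/3), with X ~ Binomial(16, 1/3).
Summing C(16,j)(1/3)^j(2/3)^{16−j} for j = 11,…,16 gives 19321/4782969.

19321/4782969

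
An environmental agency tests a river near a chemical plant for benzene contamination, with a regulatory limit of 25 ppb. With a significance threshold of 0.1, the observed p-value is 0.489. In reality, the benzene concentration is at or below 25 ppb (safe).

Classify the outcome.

Neither — the decision is correct.

The conventional null hypothesis is that the benzene concentration is at or below 25 ppb (safe).
Since p = 0.489 ≥ α = 0.1, H₀ is not rejected.
H₀ is true (actually the benzene concentration is at or below 25 ppb (safe)).
The decision matches the true state — no error.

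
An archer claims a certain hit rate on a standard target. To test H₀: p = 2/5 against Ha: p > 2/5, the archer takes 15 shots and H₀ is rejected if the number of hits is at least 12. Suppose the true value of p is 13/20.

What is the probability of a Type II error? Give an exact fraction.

6777270377107586237/8192000000000000000

β = P(fail to reject H₀ | Ha true) = P(Y ≤ 11 | p = 13/20), Y ~ Binomial(15, 13/20).
Equivalently, β = 1 − P(Y ≥ 12) = 6777270377107586237/8192000000000000000.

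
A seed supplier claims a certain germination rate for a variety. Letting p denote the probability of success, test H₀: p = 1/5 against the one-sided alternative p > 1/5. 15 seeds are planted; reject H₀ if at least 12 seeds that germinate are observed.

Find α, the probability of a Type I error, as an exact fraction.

30861/30517578125

Under H₀, K ~ Binomial(15, 1/5), and α = P(K ≥ 12).
P(K ≥ 12) = Σ_{j=12}^{15} C(15,j)·(1/5)^j·(4/5)^{15-j} = 30861/30517578125.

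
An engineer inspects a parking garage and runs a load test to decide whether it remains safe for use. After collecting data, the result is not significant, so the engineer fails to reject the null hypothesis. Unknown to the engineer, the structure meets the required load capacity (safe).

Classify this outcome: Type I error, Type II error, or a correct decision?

No error (correct decision).

The conventional null hypothesis here is that the structure meets the required load capacity (safe).
The test retained a true H₀ — the decision matches the true state.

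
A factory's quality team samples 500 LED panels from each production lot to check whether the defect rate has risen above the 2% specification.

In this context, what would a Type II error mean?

With the conventional null hypothesis that the lot's defect rate is 2% (within specification):
A Type II error is failing to reject H₀ when H₀ is false.
Here that means accepting the lot and shipping it when actually the lot's defect rate exceeds 2%.

A Type II error would mean concluding that the lot's defect rate is 2% (within specification) (or at least failing to establish that the lot's defect rate exceeds 2%) when in fact the lot's defect rate exceeds 2%.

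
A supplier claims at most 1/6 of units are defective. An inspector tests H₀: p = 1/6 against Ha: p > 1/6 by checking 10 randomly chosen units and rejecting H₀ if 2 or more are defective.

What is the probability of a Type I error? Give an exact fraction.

The significance level is the probability, assuming p = 1/6, of seeing 2 or more defectives in 10 draws.
Computing the lower-tail complement: 1 − 9765625/20155392 = 10389767/20155392.

10389767/20155392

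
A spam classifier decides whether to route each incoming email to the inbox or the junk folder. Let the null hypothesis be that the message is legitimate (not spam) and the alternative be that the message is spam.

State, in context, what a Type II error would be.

A Type II error would mean concluding that the message is legitimate (not spam) (or at least failing to establish that the message is spam) when in fact the message is spam.

A Type II error is failing to reject H₀ when H₀ is false.
Here that means delivering the message to the inbox when actually the message is spam.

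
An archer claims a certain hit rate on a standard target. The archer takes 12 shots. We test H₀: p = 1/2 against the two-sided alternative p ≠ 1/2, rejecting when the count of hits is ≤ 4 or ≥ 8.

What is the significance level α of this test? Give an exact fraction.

397/1024

Under H₀, Y ~ Binomial(12, 1/2); α is the probability of landing in either tail, P(Y ≤ 4) + P(Y ≥ 8).
By symmetry, α = 2·P(Y ≤ 4) = 2·(1 + 12 + 66 + 220 + 495)/4096 = 1588/4096 = 397/1024.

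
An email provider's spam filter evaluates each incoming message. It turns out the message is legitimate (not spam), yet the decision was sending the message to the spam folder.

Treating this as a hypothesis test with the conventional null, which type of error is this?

The null hypothesis here is that the message is legitimate (not spam).
'Sending the message to the spam folder' corresponds to rejecting H₀.
H₀ was rejected but H₀ is true — a Type I error (false positive).

Type I error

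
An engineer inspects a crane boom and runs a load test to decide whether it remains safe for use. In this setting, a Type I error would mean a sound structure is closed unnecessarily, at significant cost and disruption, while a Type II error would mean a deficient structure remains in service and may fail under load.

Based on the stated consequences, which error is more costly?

The Type II consequence (a deficient structure remains in service and may fail under load) is more severe than the Type I consequence (a sound structure is closed unnecessarily, at significant cost and disruption).

Type II error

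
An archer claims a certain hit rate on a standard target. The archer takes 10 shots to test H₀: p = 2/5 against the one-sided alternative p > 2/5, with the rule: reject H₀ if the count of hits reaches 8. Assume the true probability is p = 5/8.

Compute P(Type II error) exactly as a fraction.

Under the alternative p = 5/8, S ~ Binomial(10, 5/8); β is the probability the test does not reject, P(S < 8).
Equivalently, β = 1 − P(S ≥ 8) = 211794831/268435456.

211794831/268435456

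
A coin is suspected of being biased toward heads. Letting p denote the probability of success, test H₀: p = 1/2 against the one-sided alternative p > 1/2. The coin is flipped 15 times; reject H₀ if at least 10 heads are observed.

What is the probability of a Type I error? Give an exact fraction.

α = P(reject H₀ | H₀ true) = P(Y ≥ 10 | p = 1/2), with Y ~ Binomial(15, 1/2).
P(Y ≥ 10) = [C(15,10) + C(15,11) + C(15,12) + C(15,13) + C(15,14) + C(15,15)] / 2^15 = (3003 + 1365 + 455 + 105 + 15 + 1) / 32768 = 4944/32768 = 309/2048.

309/2048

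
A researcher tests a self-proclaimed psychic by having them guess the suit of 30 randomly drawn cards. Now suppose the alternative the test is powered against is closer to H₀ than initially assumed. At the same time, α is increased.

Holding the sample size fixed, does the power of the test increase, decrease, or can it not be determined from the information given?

Cannot be determined from the information given.

The first change alone would make β increase; the second alone would make β decrease. Which effect dominates depends on the magnitudes, which are not given.
Since power = 1 − β, the effect on power is likewise indeterminate.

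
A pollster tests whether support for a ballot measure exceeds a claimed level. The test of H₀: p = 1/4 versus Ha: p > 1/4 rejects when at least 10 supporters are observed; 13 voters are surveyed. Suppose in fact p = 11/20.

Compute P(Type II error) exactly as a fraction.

Under the alternative p = 11/20, S ~ Binomial(13, 11/20); β is the probability the test does not reject, P(S < 10).
Equivalently, β = 1 − P(S ≥ 10) = 1857697115702463/2048000000000000.

1857697115702463/2048000000000000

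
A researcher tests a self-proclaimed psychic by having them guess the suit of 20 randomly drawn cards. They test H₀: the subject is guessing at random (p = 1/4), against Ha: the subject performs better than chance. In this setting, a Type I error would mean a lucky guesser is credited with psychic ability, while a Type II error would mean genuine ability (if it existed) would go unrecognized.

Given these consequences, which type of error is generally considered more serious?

Type I error

The Type I consequence (a lucky guesser is credited with psychic ability) is more severe than the Type II consequence (genuine ability (if it existed) would go unrecognized).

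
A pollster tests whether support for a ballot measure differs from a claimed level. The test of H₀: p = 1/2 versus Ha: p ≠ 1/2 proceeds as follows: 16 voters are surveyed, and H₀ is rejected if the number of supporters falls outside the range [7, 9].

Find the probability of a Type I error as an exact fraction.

Under H₀, K ~ Binomial(16, 1/2); α is the probability of landing in either tail, P(K ≤ 6) + P(K ≥ 10).
The two tails are symmetric, so α = 2·(1 + 16 + 120 + 560 + 1820 + 4368 + 8008)/2^16 = 29786/65536 = 14893/32768.

14893/32768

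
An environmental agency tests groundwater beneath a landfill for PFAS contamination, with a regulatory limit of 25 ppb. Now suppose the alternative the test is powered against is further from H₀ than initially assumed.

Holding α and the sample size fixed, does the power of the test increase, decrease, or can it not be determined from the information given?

It increases.

A bigger departure from H₀ is easier for the test to detect, so it fails to reject less often.
Since power = 1 − β and β decreases, power increases.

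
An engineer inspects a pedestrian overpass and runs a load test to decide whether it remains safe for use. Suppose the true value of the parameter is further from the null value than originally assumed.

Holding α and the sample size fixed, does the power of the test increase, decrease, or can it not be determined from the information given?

It increases.

The further the true parameter sits from the null value, the more of the Ha sampling distribution falls in the rejection region.
Since power = 1 − β and β decreases, power increases.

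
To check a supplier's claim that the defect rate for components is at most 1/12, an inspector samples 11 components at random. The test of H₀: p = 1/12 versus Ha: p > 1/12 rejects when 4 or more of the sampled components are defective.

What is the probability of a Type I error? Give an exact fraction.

305362129/30958682112

The significance level is the probability, assuming p = 1/12, of seeing 4 or more defectives in 11 draws.
Computing the lower-tail complement: 1 − 30653319983/30958682112 = 305362129/30958682112.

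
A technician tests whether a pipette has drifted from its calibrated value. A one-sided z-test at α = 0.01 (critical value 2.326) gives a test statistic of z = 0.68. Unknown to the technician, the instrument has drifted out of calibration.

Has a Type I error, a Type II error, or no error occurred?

Type II error

The conventional null hypothesis is that the instrument is correctly calibrated.
Since z = 0.68 ≤ z* = 2.326, H₀ is not rejected.
H₀ is false (actually the instrument has drifted out of calibration).
Failing to reject a false H₀ is a Type II error.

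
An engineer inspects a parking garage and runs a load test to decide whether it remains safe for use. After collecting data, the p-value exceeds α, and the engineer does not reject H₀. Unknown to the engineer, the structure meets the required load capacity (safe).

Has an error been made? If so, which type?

The conventional null hypothesis here is that the structure meets the required load capacity (safe).
The test retained a true H₀ — the decision matches the true state.

No error (correct decision).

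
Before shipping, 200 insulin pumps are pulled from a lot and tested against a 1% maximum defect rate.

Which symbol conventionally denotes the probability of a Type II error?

β

P(Type II error) = P(fail to reject H₀ | H₀ false) = β.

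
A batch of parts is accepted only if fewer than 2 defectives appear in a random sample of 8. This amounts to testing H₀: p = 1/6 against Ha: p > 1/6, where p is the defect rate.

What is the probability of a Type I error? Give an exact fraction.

663991/1679616

The significance level is the probability, assuming p = 1/6, of seeing 2 or more defectives in 8 draws.
Via the complement, α = 1 − Σ_{j=0}^{1} C(8,j)(1/6)^j(5/6)^{8-j} = 663991/1679616.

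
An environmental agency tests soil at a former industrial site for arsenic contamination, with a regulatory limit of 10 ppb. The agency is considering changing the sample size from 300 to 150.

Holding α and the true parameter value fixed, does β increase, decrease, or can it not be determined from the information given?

With less data the test statistic is noisier; under Ha, more outcomes land inside the acceptance region.

It increases.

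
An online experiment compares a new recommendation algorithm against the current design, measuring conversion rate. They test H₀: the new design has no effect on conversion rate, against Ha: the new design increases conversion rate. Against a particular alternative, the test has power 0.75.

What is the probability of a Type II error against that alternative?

0.25

Power = 1 − β, so β = 1 − 0.75 = 0.25.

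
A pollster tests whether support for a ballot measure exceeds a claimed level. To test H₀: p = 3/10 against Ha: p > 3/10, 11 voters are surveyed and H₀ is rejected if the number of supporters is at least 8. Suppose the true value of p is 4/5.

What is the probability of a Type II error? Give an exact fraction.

12589/78125

β = P(fail to reject H₀ | Ha true) = P(Y ≤ 7 | p = 4/5), Y ~ Binomial(11, 4/5).
Adding the binomial probabilities P(Y=0)+…+P(Y=7) at p = 4/5 gives 12589/78125.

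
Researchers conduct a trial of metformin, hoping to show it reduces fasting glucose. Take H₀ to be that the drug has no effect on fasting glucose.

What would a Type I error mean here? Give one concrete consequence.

A Type I error would mean concluding that the drug reduces fasting glucose when in fact the drug has no effect on fasting glucose. Consequence: resources are spent bringing an ineffective treatment to market.

A Type I error is rejecting H₀ when H₀ is true.
Here that means concluding that the drug is effective when actually the drug has no effect on fasting glucose.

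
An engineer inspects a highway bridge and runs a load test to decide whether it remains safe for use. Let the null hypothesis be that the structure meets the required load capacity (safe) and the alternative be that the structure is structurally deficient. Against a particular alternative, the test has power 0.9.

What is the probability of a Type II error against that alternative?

Power = 1 − β, so β = 1 − 0.9 = 0.1.

0.1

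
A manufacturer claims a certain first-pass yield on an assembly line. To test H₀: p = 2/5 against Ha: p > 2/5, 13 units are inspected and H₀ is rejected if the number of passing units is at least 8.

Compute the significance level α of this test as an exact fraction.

α = P(reject H₀ | H₀ true) = P(X ≥ 8 | p = 2/5), with X ~ Binomial(13, 2/5).
Adding the binomial terms for j = 8 through 13 with p = 2/5 yields 119227136/1220703125.

119227136/1220703125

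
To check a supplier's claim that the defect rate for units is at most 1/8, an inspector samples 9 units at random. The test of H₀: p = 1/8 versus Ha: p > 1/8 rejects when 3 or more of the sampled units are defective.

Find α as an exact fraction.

The significance level is the probability, assuming p = 1/8, of seeing 3 or more defectives in 9 draws.
α = 1 − P(Y ≤ 2) = 1 − 30471091/33554432 = 3083341/33554432.

3083341/33554432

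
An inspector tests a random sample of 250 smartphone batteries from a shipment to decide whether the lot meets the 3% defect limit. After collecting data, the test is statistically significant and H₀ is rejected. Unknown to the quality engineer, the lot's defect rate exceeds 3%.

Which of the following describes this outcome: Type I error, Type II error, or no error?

The conventional null hypothesis here is that the lot's defect rate is 3% (within specification).
The test rejected a false H₀ — the decision matches the true state.

No error — this is a correct decision.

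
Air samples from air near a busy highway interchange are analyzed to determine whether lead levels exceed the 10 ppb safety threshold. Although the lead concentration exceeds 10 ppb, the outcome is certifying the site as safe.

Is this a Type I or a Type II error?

Type II error

The null hypothesis here is that the lead concentration is at or below 10 ppb (safe).
'Certifying the site as safe' corresponds to failing to reject H₀.
H₀ was not rejected but H₀ is false — a Type II error (false negative).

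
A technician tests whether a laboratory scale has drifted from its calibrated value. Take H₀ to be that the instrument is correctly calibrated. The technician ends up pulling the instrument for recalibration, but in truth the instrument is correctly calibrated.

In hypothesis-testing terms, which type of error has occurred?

'Pulling the instrument for recalibration' corresponds to rejecting H₀.
H₀ was rejected but H₀ is true — a Type I error (false positive).

Type I error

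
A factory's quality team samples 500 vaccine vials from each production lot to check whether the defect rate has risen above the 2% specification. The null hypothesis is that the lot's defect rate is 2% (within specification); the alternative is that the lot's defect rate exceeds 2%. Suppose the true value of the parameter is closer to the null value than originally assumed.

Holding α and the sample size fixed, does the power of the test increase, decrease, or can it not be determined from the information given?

It decreases.

When the true parameter is near the null value, the test has a harder time distinguishing Ha from H₀.
Since power = 1 − β and β increases, power decreases.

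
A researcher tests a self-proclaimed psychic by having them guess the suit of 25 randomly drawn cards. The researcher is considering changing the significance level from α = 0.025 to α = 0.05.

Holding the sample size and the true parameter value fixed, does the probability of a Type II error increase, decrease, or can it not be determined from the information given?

A larger α widens the rejection region, so when the alternative is true more outcomes lead to rejection — failing to reject becomes less likely.

It decreases.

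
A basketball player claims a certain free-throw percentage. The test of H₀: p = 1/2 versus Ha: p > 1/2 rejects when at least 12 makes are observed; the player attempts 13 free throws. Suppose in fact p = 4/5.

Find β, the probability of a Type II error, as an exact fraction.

A Type II error is failing to reject when Ha holds: with p = 4/5, β = P(S ≤ 11).
Summing C(13,j)·(4/5)^j·(1/5)^{13-j} for j = 0..11 gives 935490453/1220703125.

935490453/1220703125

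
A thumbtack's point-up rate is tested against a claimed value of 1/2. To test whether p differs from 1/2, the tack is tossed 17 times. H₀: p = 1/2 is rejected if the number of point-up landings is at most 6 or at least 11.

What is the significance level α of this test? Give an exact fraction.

The significance level is the null-hypothesis probability of the rejection region {≤6} ∪ {≥11}.
By symmetry, α = 2·P(X ≤ 6) = 2·(1 + 17 + 136 + 680 + 2380 + 6188 + 12376)/131072 = 43556/131072 = 10889/32768.

10889/32768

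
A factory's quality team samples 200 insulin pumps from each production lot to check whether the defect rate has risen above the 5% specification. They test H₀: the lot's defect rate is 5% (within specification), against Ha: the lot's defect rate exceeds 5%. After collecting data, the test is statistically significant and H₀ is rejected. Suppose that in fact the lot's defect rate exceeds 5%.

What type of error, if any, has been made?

No error — this is a correct decision.

The test rejected a false H₀ — the decision matches the true state.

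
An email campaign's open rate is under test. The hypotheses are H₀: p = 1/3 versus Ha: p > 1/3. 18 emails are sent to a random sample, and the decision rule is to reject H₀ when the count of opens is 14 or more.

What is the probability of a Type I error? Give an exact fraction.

α = P(reject H₀ | H₀ true) = P(Y ≥ 14 | p = 1/3), with Y ~ Binomial(18, 1/3).
P(Y ≥ 14) = Σ_{j=14}^{18} C(18,j)·(1/3)^j·(2/3)^{18-j} = 56137/387420489.

56137/387420489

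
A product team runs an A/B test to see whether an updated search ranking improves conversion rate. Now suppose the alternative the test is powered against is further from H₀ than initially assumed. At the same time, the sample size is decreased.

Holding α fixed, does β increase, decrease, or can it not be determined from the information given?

Cannot be determined from the information given.

The first change alone would make β decrease; the second alone would make β increase. Which effect dominates depends on the magnitudes, which are not given.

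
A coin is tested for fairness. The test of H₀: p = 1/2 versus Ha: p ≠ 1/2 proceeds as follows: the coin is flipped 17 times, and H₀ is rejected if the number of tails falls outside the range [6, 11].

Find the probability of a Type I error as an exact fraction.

α = P(S ≤ 5 or S ≥ 12 | p = 1/2), S ~ Binomial(17, 1/2).
Each tail has probability (1 + 17 + 136 + 680 + 2380 + 6188)/131072; doubling gives α = 18804/131072 = 4701/32768.

4701/32768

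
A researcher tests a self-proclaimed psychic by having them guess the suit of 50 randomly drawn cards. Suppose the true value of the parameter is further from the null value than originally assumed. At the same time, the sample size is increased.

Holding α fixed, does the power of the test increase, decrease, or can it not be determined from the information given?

A larger true effect moves the Ha sampling distribution further from the H₀ critical value, making rejection more likely when Ha is true. Increasing n separates the H₀ and Ha sampling distributions, so under Ha fewer outcomes land in the acceptance region. Both changes push β in the same direction.
Since power = 1 − β and β decreases, power increases.

It increases.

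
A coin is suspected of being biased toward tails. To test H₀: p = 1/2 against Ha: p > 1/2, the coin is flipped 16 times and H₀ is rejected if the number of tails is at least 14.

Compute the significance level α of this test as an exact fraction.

The Type I error probability is α = P(K ≥ 14) computed under H₀, where K ~ Binomial(16, 1/2).
P(K ≥ 14) = [C(16,14) + C(16,15) + C(16,16)] / 2^16 = (120 + 16 + 1) / 65536 = 137/65536.

137/65536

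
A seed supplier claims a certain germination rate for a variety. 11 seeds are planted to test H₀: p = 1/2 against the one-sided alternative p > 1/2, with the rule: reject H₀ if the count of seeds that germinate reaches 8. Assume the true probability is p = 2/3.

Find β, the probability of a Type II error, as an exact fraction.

A Type II error is failing to reject when Ha holds: with p = 2/3, β = P(Y ≤ 7).
Adding the binomial probabilities P(Y=0)+…+P(Y=7) at p = 2/3 gives 31145/59049.

31145/59049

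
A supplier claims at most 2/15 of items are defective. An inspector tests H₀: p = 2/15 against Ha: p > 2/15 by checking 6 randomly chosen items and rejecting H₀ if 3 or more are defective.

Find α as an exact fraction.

78928/2278125

Under H₀, S ~ Binomial(6, 2/15); the Type I error rate is P(S ≥ 3).
Computing the lower-tail complement: 1 − 2199197/2278125 = 78928/2278125.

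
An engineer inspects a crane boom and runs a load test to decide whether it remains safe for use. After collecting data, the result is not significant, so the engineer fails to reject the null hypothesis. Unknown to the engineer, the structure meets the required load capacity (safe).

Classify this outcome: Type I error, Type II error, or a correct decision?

The conventional null hypothesis here is that the structure meets the required load capacity (safe).
The test retained a true H₀ — the decision matches the true state.

No error (correct decision).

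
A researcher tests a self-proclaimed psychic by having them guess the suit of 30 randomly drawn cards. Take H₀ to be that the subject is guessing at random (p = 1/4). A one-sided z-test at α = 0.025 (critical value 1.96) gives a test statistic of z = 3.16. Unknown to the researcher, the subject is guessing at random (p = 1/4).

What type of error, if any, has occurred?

Type I error

Since z = 3.16 > z* = 1.96, H₀ is rejected.
H₀ is true (actually the subject is guessing at random (p = 1/4)).
Rejecting a true H₀ is a Type I error.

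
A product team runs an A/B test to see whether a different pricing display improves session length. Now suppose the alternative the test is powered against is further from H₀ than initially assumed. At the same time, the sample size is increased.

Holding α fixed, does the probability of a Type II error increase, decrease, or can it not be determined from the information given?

It decreases.

A larger true effect moves the Ha sampling distribution further from the H₀ critical value, making rejection more likely when Ha is true. A larger sample reduces the standard error, pulling the sampling distribution under Ha further from the non-rejection region. Both changes push β in the same direction.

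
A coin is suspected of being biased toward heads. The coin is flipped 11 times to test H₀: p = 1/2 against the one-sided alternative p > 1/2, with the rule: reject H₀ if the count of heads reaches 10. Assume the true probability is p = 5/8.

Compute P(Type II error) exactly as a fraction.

A Type II error is failing to reject when Ha holds: with p = 5/8, β = P(Y ≤ 9).
Equivalently, β = 1 − P(Y ≥ 10) = 4109420421/4294967296.

4109420421/4294967296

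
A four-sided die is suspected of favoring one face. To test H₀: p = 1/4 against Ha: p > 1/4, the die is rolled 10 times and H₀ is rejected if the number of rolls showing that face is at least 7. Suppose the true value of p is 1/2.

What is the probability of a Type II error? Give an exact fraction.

53/64

A Type II error is failing to reject when Ha holds: with p = 1/2, β = P(Y ≤ 6).
Equivalently, β = 1 − P(Y ≥ 7) = 53/64.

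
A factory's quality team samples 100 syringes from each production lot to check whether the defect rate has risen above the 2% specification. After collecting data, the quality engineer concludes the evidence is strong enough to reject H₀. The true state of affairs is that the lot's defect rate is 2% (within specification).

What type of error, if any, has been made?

The conventional null hypothesis here is that the lot's defect rate is 2% (within specification).
H₀ was rejected, but H₀ is actually true.
Rejecting a true null hypothesis is a Type I error (false positive).

Type I error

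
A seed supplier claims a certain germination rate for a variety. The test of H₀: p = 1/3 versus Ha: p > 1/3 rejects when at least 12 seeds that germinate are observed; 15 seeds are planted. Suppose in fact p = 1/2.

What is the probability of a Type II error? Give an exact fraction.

Under the alternative p = 1/2, S ~ Binomial(15, 1/2); β is the probability the test does not reject, P(S < 12).
Summing C(15,j)·(1/2)^j·(1/2)^{15-j} for j = 0..11 gives 503/512.

503/512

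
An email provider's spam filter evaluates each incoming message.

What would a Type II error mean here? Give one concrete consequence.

A Type II error would mean concluding that the message is legitimate (not spam) (or at least failing to establish that the message is spam) when in fact the message is spam. Consequence: spam reaches the user's inbox.

With the conventional null hypothesis that the message is legitimate (not spam):
A Type II error is failing to reject H₀ when H₀ is false.
Here that means delivering the message to the inbox when actually the message is spam.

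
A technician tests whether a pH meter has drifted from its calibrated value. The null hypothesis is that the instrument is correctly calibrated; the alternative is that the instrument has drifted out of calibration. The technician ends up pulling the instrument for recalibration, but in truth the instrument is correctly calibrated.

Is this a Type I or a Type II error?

'Pulling the instrument for recalibration' corresponds to rejecting H₀.
H₀ was rejected but H₀ is true — a Type I error (false positive).

Type I error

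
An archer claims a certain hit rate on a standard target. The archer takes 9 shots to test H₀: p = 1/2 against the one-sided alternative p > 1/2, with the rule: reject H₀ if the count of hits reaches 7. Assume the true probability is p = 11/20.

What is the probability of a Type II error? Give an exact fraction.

A Type II error is failing to reject when Ha holds: with p = 11/20, β = P(X ≤ 6).
Adding the binomial probabilities P(X=0)+…+P(X=6) at p = 11/20 gives 54431799039/64000000000.

54431799039/64000000000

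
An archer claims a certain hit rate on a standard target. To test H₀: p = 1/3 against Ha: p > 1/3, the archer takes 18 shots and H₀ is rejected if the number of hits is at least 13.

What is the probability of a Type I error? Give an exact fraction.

330313/387420489

The Type I error probability is α = P(X ≥ 13) computed under H₀, where X ~ Binomial(18, 1/3).
P(X ≥ 13) = Σ_{j=13}^{18} C(18,j)·(1/3)^j·(2/3)^{18-j} = 330313/387420489.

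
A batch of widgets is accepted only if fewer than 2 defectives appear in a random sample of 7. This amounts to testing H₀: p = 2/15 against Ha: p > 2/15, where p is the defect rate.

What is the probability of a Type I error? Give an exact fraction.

1501316/6328125

The significance level is the probability, assuming p = 2/15, of seeing 2 or more defectives in 7 draws.
Computing the lower-tail complement: 1 − 4826809/6328125 = 1501316/6328125.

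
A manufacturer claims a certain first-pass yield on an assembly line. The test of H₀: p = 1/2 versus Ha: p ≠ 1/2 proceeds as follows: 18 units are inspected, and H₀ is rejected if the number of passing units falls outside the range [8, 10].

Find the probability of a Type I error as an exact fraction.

Under H₀, X ~ Binomial(18, 1/2); α is the probability of landing in either tail, P(X ≤ 7) + P(X ≥ 11).
The two tails are symmetric, so α = 2·(1 + 18 + 153 + 816 + 3060 + 8568 + 18564 + 31824)/2^18 = 126008/262144 = 15751/32768.

15751/32768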